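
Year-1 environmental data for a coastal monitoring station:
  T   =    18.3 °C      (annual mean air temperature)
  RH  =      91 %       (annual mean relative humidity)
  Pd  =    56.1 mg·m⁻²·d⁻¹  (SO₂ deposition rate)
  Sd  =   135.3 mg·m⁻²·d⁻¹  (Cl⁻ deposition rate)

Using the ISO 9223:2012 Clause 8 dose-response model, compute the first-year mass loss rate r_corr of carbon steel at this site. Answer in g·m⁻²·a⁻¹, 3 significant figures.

r_corr = 1.15e+03 g·m⁻²·a⁻¹

carbon steel: temperature factor f = -0.054·(8.3) = -0.4482
  Pd branch = 1.77·Pd^0.52·e^(0.02·RH+f) = 56.65 μm/a
  Sd branch = 0.102·Sd^0.62·e^(0.033·RH+0.04·T) = 89.56 μm/a
  r_corr = 56.65 + 89.56 = 146.2 μm/a
Convert to mass loss: 146.2 μm/a × 7.85 g/cm³ = 1148 g·m⁻²·a⁻¹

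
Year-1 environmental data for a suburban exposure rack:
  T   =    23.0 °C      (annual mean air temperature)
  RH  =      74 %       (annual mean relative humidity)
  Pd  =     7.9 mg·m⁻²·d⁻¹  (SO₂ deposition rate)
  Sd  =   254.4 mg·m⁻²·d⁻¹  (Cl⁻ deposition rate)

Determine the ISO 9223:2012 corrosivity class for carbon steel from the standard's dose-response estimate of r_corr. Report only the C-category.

C5

carbon steel: temperature factor f = -0.054·(13.0) = -0.7020
  SO₂ term: 1.77·7.9^0.52·exp(0.02·74-0.7020) = 11.29
  Cl⁻ term: 0.102·254.4^0.62·exp(0.033·74+0.04·23.0) = 91.23
  r_corr = 11.29 + 91.23 = 102.5 μm/a
Category bounds: 80…200 μm/a bracket r_corr ⇒ C5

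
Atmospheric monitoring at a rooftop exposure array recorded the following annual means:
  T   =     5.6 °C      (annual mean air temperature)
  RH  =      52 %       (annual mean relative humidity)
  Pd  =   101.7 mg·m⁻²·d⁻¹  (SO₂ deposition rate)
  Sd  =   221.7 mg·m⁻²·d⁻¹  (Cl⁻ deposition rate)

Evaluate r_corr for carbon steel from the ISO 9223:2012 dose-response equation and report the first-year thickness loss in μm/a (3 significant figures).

r_corr = 48.8 μm/a

carbon steel: temperature factor f = +0.150·(-4.4) = -0.6600
  SO₂ term: 1.77·101.7^0.52·exp(0.02·52-0.6600) = 28.63
  Cl⁻ term: 0.102·221.7^0.62·exp(0.033·52+0.04·5.6) = 20.21
  sum: 28.63 + 20.21 → r_corr = 48.84 μm/a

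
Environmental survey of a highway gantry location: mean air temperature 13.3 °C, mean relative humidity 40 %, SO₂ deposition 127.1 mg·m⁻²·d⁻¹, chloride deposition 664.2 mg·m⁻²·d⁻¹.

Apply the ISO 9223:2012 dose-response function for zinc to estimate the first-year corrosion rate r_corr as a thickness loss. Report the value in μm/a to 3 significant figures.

r_corr = 3.57 μm/a

zinc: T>10 °C ⇒ hinge -0.071·(13.3−10) = -0.2343
  SO₂ term: 0.0129·127.1^0.44·exp(0.046·40-0.2343) = 0.5417
  Cl⁻ term: 0.0175·664.2^0.57·exp(0.008·40+0.085·13.3) = 3.032
  sum: 0.5417 + 3.032 → r_corr = 3.573 μm/a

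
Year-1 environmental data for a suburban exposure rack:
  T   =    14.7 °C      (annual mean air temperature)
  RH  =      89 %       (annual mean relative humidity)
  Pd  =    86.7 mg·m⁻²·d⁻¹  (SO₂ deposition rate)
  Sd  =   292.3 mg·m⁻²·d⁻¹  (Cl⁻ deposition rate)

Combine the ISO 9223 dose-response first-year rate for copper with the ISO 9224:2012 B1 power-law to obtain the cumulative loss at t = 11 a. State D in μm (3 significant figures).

D(11) = 22.9 μm

copper: f(T) = -0.080·(T−10) [T>10 °C] = -0.3760
  Pd branch = 0.0053·Pd^0.26·e^(0.059·RH+f) = 2.215 μm/a
  Sd branch = 0.01025·Sd^0.27·e^(0.036·RH+0.049·T) = 2.403 μm/a
  r_corr = 2.215 + 2.403 = 4.618 μm/a
Long-term exponent b (ISO 9224 Table 2, B1) = 0.667
  D(11) = 4.618 × 11^0.667 = 4.618 × 4.95 = 22.86 μm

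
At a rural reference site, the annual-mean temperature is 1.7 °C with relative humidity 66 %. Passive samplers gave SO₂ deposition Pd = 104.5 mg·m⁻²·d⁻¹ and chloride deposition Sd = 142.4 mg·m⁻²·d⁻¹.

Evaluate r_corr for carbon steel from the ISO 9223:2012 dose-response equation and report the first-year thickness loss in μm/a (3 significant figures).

r_corr = 42.3 μm/a

carbon steel: f(T) = +0.150·(T−10) [T≤10 °C] = -1.2450
  Pd branch = 1.77·Pd^0.52·e^(0.02·RH+f) = 21.4 μm/a
  Cl⁻ term: 0.102·142.4^0.62·exp(0.033·66+0.04·1.7) = 20.85
  sum: 21.4 + 20.85 → r_corr = 42.26 μm/a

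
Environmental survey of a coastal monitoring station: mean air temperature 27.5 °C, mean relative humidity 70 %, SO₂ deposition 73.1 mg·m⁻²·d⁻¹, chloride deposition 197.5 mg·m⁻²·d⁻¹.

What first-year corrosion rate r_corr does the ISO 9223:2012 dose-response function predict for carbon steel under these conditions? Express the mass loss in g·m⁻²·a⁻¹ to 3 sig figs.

carbon steel: T>10 °C ⇒ hinge -0.054·(27.5−10) = -0.9450
  SO₂ term: 1.77·73.1^0.52·exp(0.02·70-0.9450) = 25.99
  Cl⁻ term: 0.102·197.5^0.62·exp(0.033·70+0.04·27.5) = 81.81
  sum: 25.99 + 81.81 → r_corr = 107.8 μm/a
Convert to mass loss: 107.8 μm/a × 7.85 g/cm³ = 846.2 g·m⁻²·a⁻¹

r_corr = 846 g·m⁻²·a⁻¹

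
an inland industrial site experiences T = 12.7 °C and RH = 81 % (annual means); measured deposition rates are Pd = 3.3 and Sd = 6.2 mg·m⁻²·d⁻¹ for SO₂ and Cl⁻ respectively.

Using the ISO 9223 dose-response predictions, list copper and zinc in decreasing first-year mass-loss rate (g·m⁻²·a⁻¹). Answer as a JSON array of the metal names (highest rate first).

copper: T>10 °C ⇒ hinge -0.080·(12.7−10) = -0.2160
  sulphur-dioxide contribution → 0.6931 μm/a
  chloride contribution → 0.5772 μm/a
  total first-year rate 1.27 μm/a
  mass loss = 1.27 μm/a × 8.96 g/cm³ = 11.38 g·m⁻²·a⁻¹
zinc: T>10 °C ⇒ hinge -0.071·(12.7−10) = -0.1917
  sulphur-dioxide contribution → 0.7476 μm/a
  chloride contribution → 0.2786 μm/a
  total first-year rate 1.026 μm/a
  mass loss = 1.026 μm/a × 7.14 g/cm³ = 7.327 g·m⁻²·a⁻¹
Ordering by g·m⁻²·a⁻¹: copper (11.4) > zinc (7.33)

["copper", "zinc"]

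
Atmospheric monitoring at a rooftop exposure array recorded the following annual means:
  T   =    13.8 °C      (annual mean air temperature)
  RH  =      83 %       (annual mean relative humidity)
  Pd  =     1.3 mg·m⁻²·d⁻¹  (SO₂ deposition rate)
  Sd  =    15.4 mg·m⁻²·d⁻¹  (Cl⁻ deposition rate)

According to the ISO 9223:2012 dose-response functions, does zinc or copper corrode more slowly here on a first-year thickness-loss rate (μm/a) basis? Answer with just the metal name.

zinc

zinc: temperature factor f = -0.071·(3.8) = -0.2698
  Pd branch = 0.0129·Pd^0.44·e^(0.046·RH+f) = 0.5031 μm/a
  Cl⁻ term: 0.0175·15.4^0.57·exp(0.008·83+0.085·13.8) = 0.5221
  r_corr = 0.5031 + 0.5221 = 1.025 μm/a
copper: f(T) = -0.080·(T−10) [T>10 °C] = -0.3040
  SO₂ term: 0.0053·1.3^0.26·exp(0.059·83-0.3040) = 0.5606
  Cl⁻ term: 0.01025·15.4^0.27·exp(0.036·83+0.049·13.8) = 0.8369
  sum: 0.5606 + 0.8369 → r_corr = 1.397 μm/a
Ordering by μm/a: copper (1.4) > zinc (1.03)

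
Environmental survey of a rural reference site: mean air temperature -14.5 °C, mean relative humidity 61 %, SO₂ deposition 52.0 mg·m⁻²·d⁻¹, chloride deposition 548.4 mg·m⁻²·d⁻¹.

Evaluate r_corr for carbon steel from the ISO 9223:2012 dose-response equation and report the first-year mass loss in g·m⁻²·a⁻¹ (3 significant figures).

r_corr = 177 g·m⁻²·a⁻¹

carbon steel: T≤10 °C ⇒ hinge +0.150·(-14.5−10) = -3.6750
  sulphur-dioxide contribution → 1.186 μm/a
  chloride contribution → 21.34 μm/a
  ⇒ r_corr(carbon steel) = 22.53 μm/a
Convert to mass loss: 22.53 μm/a × 7.85 g/cm³ = 176.8 g·m⁻²·a⁻¹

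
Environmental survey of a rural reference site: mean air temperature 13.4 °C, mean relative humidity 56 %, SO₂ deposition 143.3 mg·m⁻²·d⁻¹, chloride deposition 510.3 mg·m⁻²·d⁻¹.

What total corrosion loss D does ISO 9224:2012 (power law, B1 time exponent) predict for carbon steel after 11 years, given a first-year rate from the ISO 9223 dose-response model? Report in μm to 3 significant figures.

carbon steel: temperature factor f = -0.054·(3.4) = -0.1836
  SO₂ term: 1.77·143.3^0.52·exp(0.02·56-0.1836) = 59.69
  Sd branch = 0.102·Sd^0.62·e^(0.033·RH+0.04·T) = 52.82 μm/a
  sum: 59.69 + 52.82 → r_corr = 112.5 μm/a
ISO 9224: D(t) = r_corr · t^b with b = 0.523 (carbon steel, B1)
  D(11) = 112.5 × 11^0.523 = 112.5 × 3.505 = 394.3 μm

D(11) = 394 μm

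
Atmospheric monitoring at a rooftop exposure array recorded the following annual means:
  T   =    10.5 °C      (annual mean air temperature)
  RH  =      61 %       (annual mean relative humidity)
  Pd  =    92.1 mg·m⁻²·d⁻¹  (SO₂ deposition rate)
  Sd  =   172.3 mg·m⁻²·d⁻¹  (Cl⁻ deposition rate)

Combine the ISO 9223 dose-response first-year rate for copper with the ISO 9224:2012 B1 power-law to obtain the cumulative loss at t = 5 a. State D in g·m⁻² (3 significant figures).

D(5) = 32.0 g·m⁻²

copper: T>10 °C ⇒ hinge -0.080·(10.5−10) = -0.0400
  sulphur-dioxide contribution → 0.6034 μm/a
  chloride contribution → 0.619 μm/a
  total first-year rate 1.222 μm/a
Power-law: D(5) = r_corr · 5^0.667
  D(5) = 1.222 × 5^0.667 = 1.222 × 2.926 = 3.576 μm
  Mass loss = 3.576 μm × 8.96 g/cm³ = 32.04 g·m⁻²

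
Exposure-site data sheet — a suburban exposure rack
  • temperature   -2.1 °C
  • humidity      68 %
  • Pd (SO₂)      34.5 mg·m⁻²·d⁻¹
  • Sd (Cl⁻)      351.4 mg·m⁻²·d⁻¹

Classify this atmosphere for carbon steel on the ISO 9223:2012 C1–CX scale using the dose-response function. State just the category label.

carbon steel: temperature factor f = +0.150·(-12.1) = -1.8150
  SO₂ term: 1.77·34.5^0.52·exp(0.02·68-1.8150) = 7.08
  Sd branch = 0.102·Sd^0.62·e^(0.033·RH+0.04·T) = 33.5 μm/a
  r_corr = 7.08 + 33.5 = 40.58 μm/a
ISO 9223 Table 2 (carbon steel): 25 < 40.6 ≤ 50 μm/a ⇒ C3

C3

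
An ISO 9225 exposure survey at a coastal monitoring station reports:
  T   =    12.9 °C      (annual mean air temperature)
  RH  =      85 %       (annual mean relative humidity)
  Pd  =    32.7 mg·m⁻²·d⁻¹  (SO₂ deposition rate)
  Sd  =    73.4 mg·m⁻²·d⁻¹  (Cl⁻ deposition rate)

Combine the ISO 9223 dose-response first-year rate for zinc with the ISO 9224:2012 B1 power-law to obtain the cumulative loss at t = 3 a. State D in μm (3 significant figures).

D(3) = 8.86 μm

zinc: f(T) = -0.071·(T−10) [T>10 °C] = -0.2059
  SO₂ term: 0.0129·32.7^0.44·exp(0.046·85-0.2059) = 2.43
  Sd branch = 0.0175·Sd^0.57·e^(0.008·RH+0.085·T) = 1.197 μm/a
  sum: 2.43 + 1.197 → r_corr = 3.627 μm/a
Long-term exponent b (ISO 9224 Table 2, B1) = 0.813
  D(3) = 3.627 × 3^0.813 = 3.627 × 2.443 = 8.86 μm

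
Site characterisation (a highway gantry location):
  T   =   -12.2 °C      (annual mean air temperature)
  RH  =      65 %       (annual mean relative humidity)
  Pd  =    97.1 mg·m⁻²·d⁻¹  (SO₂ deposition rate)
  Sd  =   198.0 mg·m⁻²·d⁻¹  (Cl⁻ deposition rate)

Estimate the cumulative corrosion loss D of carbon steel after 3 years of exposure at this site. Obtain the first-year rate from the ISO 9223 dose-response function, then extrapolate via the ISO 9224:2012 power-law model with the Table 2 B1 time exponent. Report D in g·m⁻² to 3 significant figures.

carbon steel: f(T) = +0.150·(T−10) [T≤10 °C] = -3.3300
  Pd branch = 1.77·Pd^0.52·e^(0.02·RH+f) = 2.51 μm/a
  Sd branch = 0.102·Sd^0.62·e^(0.033·RH+0.04·T) = 14.2 μm/a
  sum: 2.51 + 14.2 → r_corr = 16.71 μm/a
ISO 9224: D(t) = r_corr · t^b with b = 0.523 (carbon steel, B1)
  D(3) = 16.71 × 3^0.523 = 16.71 × 1.776 = 29.68 μm
  Mass loss = 29.68 μm × 7.85 g/cm³ = 233 g·m⁻²

D(3) = 233 g·m⁻²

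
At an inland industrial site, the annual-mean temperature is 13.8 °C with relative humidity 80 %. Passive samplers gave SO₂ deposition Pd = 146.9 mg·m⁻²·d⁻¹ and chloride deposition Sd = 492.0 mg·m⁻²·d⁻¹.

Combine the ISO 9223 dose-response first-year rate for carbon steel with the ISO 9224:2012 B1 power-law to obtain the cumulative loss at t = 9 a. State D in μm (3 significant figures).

D(9) = 667 μm

carbon steel: temperature factor f = -0.054·(3.8) = -0.2052
  SO₂ term: 1.77·146.9^0.52·exp(0.02·80-0.2052) = 95.63
  Sd branch = 0.102·Sd^0.62·e^(0.033·RH+0.04·T) = 115.8 μm/a
  sum: 95.63 + 115.8 → r_corr = 211.5 μm/a
Long-term exponent b (ISO 9224 Table 2, B1) = 0.523
  D(9) = 211.5 × 9^0.523 = 211.5 × 3.156 = 667.3 μm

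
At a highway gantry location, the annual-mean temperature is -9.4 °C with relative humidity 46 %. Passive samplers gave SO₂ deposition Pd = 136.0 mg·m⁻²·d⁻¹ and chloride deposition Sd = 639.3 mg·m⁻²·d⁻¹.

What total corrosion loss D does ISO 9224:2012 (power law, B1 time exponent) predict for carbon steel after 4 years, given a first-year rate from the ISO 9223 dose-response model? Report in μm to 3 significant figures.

D(4) = 42.7 μm

carbon steel: f(T) = +0.150·(T−10) [T≤10 °C] = -2.9100
  sulphur-dioxide contribution → 3.113 μm/a
  chloride contribution → 17.54 μm/a
  ⇒ r_corr(carbon steel) = 20.66 μm/a
ISO 9224: D(t) = r_corr · t^b with b = 0.523 (carbon steel, B1)
  D(4) = 20.66 × 4^0.523 = 20.66 × 2.065 = 42.65 μm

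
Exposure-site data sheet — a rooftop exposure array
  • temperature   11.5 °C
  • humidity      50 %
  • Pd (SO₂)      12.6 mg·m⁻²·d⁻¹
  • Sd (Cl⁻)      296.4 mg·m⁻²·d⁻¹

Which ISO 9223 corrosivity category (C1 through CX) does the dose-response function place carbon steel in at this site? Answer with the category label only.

C3

carbon steel: f(T) = -0.054·(T−10) [T>10 °C] = -0.0810
  SO₂ term: 1.77·12.6^0.52·exp(0.02·50-0.0810) = 16.57
  Sd branch = 0.102·Sd^0.62·e^(0.033·RH+0.04·T) = 28.68 μm/a
  sum: 16.57 + 28.68 → r_corr = 45.24 μm/a
ISO 9223 Table 2 (carbon steel): 25 < 45.2 ≤ 50 μm/a ⇒ C3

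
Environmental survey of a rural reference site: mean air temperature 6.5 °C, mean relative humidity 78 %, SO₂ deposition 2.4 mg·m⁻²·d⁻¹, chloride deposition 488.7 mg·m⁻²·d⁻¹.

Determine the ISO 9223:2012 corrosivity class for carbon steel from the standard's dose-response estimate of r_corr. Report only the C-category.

C5

carbon steel: f(T) = +0.150·(T−10) [T≤10 °C] = -0.5250
  SO₂ term: 1.77·2.4^0.52·exp(0.02·78-0.5250) = 7.856
  Cl⁻ term: 0.102·488.7^0.62·exp(0.033·78+0.04·6.5) = 80.65
  r_corr = 7.856 + 80.65 = 88.5 μm/a
88.5 μm/a falls in (80, 200] for carbon steel → category C5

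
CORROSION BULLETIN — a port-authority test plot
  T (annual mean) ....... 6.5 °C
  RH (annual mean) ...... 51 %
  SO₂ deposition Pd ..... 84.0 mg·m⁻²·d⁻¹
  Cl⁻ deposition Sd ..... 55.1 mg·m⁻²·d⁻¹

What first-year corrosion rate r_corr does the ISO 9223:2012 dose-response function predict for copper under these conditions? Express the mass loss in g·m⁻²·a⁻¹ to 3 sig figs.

r_corr = 4.30 g·m⁻²·a⁻¹

copper: temperature factor f = +0.126·(-3.5) = -0.4410
  Pd branch = 0.0053·Pd^0.26·e^(0.059·RH+f) = 0.2187 μm/a
  Sd branch = 0.01025·Sd^0.27·e^(0.036·RH+0.049·T) = 0.2609 μm/a
  sum: 0.2187 + 0.2609 → r_corr = 0.4796 μm/a
Convert to mass loss: 0.4796 μm/a × 8.96 g/cm³ = 4.298 g·m⁻²·a⁻¹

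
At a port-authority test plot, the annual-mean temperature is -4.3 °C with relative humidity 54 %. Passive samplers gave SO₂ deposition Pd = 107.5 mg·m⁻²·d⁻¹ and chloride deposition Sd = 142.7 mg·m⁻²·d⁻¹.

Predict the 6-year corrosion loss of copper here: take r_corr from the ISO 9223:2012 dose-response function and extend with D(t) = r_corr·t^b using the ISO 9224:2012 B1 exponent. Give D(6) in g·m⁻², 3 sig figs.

D(6) = 8.67 g·m⁻²

copper: temperature factor f = +0.126·(-14.3) = -1.8018
  sulphur-dioxide contribution → 0.07138 μm/a
  chloride contribution → 0.2214 μm/a
  ⇒ r_corr(copper) = 0.2928 μm/a
Long-term exponent b (ISO 9224 Table 2, B1) = 0.667
  D(6) = 0.2928 × 6^0.667 = 0.2928 × 3.304 = 0.9673 μm
  Mass loss = 0.9673 μm × 8.96 g/cm³ = 8.667 g·m⁻²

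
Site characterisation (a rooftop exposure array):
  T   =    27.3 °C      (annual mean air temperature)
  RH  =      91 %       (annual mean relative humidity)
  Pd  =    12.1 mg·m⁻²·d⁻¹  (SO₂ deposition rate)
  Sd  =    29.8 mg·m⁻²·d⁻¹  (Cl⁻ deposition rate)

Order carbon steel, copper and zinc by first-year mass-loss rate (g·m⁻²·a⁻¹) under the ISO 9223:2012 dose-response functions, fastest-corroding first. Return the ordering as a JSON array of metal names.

carbon steel: temperature factor f = -0.054·(17.3) = -0.9342
  SO₂ term: 1.77·12.1^0.52·exp(0.02·91-0.9342) = 15.69
  Sd branch = 0.102·Sd^0.62·e^(0.033·RH+0.04·T) = 50.24 μm/a
  sum: 15.69 + 50.24 → r_corr = 65.93 μm/a
  mass loss = 65.93 μm/a × 7.85 g/cm³ = 517.6 g·m⁻²·a⁻¹
copper: temperature factor f = -0.080·(17.3) = -1.3840
  SO₂ term: 0.0053·12.1^0.26·exp(0.059·91-1.3840) = 0.5451
  Cl⁻ term: 0.01025·29.8^0.27·exp(0.036·91+0.049·27.3) = 2.585
  sum: 0.5451 + 2.585 → r_corr = 3.13 μm/a
  mass loss = 3.13 μm/a × 8.96 g/cm³ = 28.05 g·m⁻²·a⁻¹
zinc: f(T) = -0.071·(T−10) [T>10 °C] = -1.2283
  Pd branch = 0.0129·Pd^0.44·e^(0.046·RH+f) = 0.7439 μm/a
  Cl⁻ term: 0.0175·29.8^0.57·exp(0.008·91+0.085·27.3) = 2.554
  r_corr = 0.7439 + 2.554 = 3.298 μm/a
  mass loss = 3.298 μm/a × 7.14 g/cm³ = 23.55 g·m⁻²·a⁻¹
Ordering by g·m⁻²·a⁻¹: carbon steel (518) > copper (28) > zinc (23.5)

["carbon steel", "copper", "zinc"]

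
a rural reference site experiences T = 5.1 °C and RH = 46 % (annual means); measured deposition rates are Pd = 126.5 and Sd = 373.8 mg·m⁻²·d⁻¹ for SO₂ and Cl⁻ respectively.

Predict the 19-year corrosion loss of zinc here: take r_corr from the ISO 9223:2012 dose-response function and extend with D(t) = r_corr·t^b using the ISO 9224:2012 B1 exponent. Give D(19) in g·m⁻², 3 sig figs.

zinc: T≤10 °C ⇒ hinge +0.038·(5.1−10) = -0.1862
  SO₂ term: 0.0129·126.5^0.44·exp(0.046·46-0.1862) = 0.7475
  Cl⁻ term: 0.0175·373.8^0.57·exp(0.008·46+0.085·5.1) = 1.142
  sum: 0.7475 + 1.142 → r_corr = 1.889 μm/a
ISO 9224: D(t) = r_corr · t^b with b = 0.813 (zinc, B1)
  D(19) = 1.889 × 19^0.813 = 1.889 × 10.96 = 20.7 μm
  Mass loss = 20.7 μm × 7.14 g/cm³ = 147.8 g·m⁻²

D(19) = 148 g·m⁻²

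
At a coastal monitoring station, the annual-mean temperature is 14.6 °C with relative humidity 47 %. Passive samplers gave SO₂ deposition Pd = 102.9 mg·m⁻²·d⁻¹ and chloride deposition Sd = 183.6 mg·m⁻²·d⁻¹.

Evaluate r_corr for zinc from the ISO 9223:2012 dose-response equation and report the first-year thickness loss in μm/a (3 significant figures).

zinc: f(T) = -0.071·(T−10) [T>10 °C] = -0.3266
  Pd branch = 0.0129·Pd^0.44·e^(0.046·RH+f) = 0.6211 μm/a
  Cl⁻ term: 0.0175·183.6^0.57·exp(0.008·47+0.085·14.6) = 1.721
  sum: 0.6211 + 1.721 → r_corr = 2.342 μm/a

r_corr = 2.34 μm/a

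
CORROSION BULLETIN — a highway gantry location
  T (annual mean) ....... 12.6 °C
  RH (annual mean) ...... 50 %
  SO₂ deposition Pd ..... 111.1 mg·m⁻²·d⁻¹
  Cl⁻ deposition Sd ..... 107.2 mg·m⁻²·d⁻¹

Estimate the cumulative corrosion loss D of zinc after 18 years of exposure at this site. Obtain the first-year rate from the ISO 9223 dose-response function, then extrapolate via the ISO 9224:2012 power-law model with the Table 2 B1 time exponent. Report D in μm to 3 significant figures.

D(18) = 20.4 μm

zinc: temperature factor f = -0.071·(2.6) = -0.1846
  SO₂ term: 0.0129·111.1^0.44·exp(0.046·50-0.1846) = 0.85
  Cl⁻ term: 0.0175·107.2^0.57·exp(0.008·50+0.085·12.6) = 1.094
  r_corr = 0.85 + 1.094 = 1.944 μm/a
Long-term exponent b (ISO 9224 Table 2, B1) = 0.813
  D(18) = 1.944 × 18^0.813 = 1.944 × 10.48 = 20.38 μm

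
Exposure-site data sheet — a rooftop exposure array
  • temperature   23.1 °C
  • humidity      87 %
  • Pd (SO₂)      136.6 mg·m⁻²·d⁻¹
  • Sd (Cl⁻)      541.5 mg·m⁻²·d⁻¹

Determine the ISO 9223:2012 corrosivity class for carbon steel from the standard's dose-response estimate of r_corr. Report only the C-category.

carbon steel: T>10 °C ⇒ hinge -0.054·(23.1−10) = -0.7074
  sulphur-dioxide contribution → 64.1 μm/a
  chloride contribution → 224.7 μm/a
  ⇒ r_corr(carbon steel) = 288.8 μm/a
289 μm/a falls in (200, 700] for carbon steel → category CX

CX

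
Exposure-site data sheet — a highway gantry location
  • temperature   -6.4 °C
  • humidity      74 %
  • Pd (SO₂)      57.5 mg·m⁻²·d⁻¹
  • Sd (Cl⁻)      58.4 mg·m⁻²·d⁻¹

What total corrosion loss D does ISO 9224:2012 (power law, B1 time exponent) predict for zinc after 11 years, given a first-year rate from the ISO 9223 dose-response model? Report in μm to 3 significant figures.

D(11) = 10.0 μm

zinc: f(T) = +0.038·(T−10) [T≤10 °C] = -0.6232
  SO₂ term: 0.0129·57.5^0.44·exp(0.046·74-0.6232) = 1.237
  Cl⁻ term: 0.0175·58.4^0.57·exp(0.008·74+0.085·-6.4) = 0.1865
  r_corr = 1.237 + 0.1865 = 1.424 μm/a
Long-term exponent b (ISO 9224 Table 2, B1) = 0.813
  D(11) = 1.424 × 11^0.813 = 1.424 × 7.025 = 10 μm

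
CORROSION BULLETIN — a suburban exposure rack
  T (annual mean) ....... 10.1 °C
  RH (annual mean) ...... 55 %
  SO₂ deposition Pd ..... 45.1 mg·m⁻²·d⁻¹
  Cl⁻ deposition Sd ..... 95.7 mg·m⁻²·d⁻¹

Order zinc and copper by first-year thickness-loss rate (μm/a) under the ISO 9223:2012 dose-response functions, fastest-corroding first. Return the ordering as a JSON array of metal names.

zinc: T>10 °C ⇒ hinge -0.071·(10.1−10) = -0.0071
  sulphur-dioxide contribution → 0.8592 μm/a
  chloride contribution → 0.8632 μm/a
  total first-year rate 1.722 μm/a
copper: f(T) = -0.080·(T−10) [T>10 °C] = -0.0080
  sulphur-dioxide contribution → 0.3632 μm/a
  chloride contribution → 0.4173 μm/a
  ⇒ r_corr(copper) = 0.7805 μm/a
Ordering by μm/a: zinc (1.72) > copper (0.78)

["zinc", "copper"]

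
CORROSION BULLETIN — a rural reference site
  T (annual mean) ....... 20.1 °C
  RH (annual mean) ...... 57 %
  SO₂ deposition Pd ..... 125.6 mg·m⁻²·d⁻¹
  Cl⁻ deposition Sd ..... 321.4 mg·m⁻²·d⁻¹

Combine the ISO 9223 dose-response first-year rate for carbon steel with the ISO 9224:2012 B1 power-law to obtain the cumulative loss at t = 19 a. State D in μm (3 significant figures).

D(19) = 435 μm

carbon steel: f(T) = -0.054·(T−10) [T>10 °C] = -0.5454
  sulphur-dioxide contribution → 39.6 μm/a
  chloride contribution → 53.59 μm/a
  ⇒ r_corr(carbon steel) = 93.18 μm/a
ISO 9224: D(t) = r_corr · t^b with b = 0.523 (carbon steel, B1)
  D(19) = 93.18 × 19^0.523 = 93.18 × 4.664 = 434.6 μm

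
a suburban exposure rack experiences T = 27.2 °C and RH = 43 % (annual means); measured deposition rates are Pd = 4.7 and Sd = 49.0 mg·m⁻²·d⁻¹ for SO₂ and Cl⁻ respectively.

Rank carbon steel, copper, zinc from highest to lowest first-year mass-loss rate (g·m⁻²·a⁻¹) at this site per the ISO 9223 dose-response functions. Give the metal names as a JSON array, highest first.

carbon steel: f(T) = -0.054·(T−10) [T>10 °C] = -0.9288
  SO₂ term: 1.77·4.7^0.52·exp(0.02·43-0.9288) = 3.695
  Cl⁻ term: 0.102·49.0^0.62·exp(0.033·43+0.04·27.2) = 13.97
  r_corr = 3.695 + 13.97 = 17.67 μm/a
  mass loss = 17.67 μm/a × 7.85 g/cm³ = 138.7 g·m⁻²·a⁻¹
copper: T>10 °C ⇒ hinge -0.080·(27.2−10) = -1.3760
  Pd branch = 0.0053·Pd^0.26·e^(0.059·RH+f) = 0.02531 μm/a
  Cl⁻ term: 0.01025·49.0^0.27·exp(0.036·43+0.049·27.2) = 0.5226
  r_corr = 0.02531 + 0.5226 = 0.5479 μm/a
  mass loss = 0.5479 μm/a × 8.96 g/cm³ = 4.909 g·m⁻²·a⁻¹
zinc: T>10 °C ⇒ hinge -0.071·(27.2−10) = -1.2212
  SO₂ term: 0.0129·4.7^0.44·exp(0.046·43-1.2212) = 0.05432
  Cl⁻ term: 0.0175·49.0^0.57·exp(0.008·43+0.085·27.2) = 2.291
  r_corr = 0.05432 + 2.291 = 2.345 μm/a
  mass loss = 2.345 μm/a × 7.14 g/cm³ = 16.74 g·m⁻²·a⁻¹
Ordering by g·m⁻²·a⁻¹: carbon steel (139) > zinc (16.7) > copper (4.91)

["carbon steel", "zinc", "copper"]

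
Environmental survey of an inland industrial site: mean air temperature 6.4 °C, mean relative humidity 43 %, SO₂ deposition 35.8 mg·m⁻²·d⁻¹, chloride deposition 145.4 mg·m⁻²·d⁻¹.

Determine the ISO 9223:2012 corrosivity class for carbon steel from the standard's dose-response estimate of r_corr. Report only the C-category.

carbon steel: T≤10 °C ⇒ hinge +0.150·(6.4−10) = -0.5400
  SO₂ term: 1.77·35.8^0.52·exp(0.02·43-0.5400) = 15.67
  Sd branch = 0.102·Sd^0.62·e^(0.033·RH+0.04·T) = 11.94 μm/a
  r_corr = 15.67 + 11.94 = 27.6 μm/a
27.6 μm/a falls in (25, 50] for carbon steel → category C3

C3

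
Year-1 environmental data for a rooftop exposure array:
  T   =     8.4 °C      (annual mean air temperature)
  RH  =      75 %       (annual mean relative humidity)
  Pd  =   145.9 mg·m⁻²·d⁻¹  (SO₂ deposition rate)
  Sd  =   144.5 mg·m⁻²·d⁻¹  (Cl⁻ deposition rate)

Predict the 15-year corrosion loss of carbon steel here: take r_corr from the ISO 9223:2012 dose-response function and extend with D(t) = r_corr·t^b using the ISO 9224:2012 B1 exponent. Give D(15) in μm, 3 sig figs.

carbon steel: temperature factor f = +0.150·(-1.6) = -0.2400
  Pd branch = 1.77·Pd^0.52·e^(0.02·RH+f) = 83.27 μm/a
  Sd branch = 0.102·Sd^0.62·e^(0.033·RH+0.04·T) = 37.03 μm/a
  sum: 83.27 + 37.03 → r_corr = 120.3 μm/a
ISO 9224: D(t) = r_corr · t^b with b = 0.523 (carbon steel, B1)
  D(15) = 120.3 × 15^0.523 = 120.3 × 4.122 = 495.9 μm

D(15) = 496 μm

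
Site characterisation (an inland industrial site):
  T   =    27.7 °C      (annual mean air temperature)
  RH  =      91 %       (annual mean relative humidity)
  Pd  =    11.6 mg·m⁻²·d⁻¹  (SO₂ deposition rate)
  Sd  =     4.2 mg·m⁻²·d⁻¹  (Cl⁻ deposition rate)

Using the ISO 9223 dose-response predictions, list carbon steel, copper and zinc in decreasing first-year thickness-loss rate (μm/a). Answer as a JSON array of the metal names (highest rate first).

carbon steel: temperature factor f = -0.054·(17.7) = -0.9558
  SO₂ term: 1.77·11.6^0.52·exp(0.02·91-0.9558) = 15.02
  Sd branch = 0.102·Sd^0.62·e^(0.033·RH+0.04·T) = 15.15 μm/a
  r_corr = 15.02 + 15.15 = 30.17 μm/a
copper: temperature factor f = -0.080·(17.7) = -1.4160
  SO₂ term: 0.0053·11.6^0.26·exp(0.059·91-1.4160) = 0.5222
  Cl⁻ term: 0.01025·4.2^0.27·exp(0.036·91+0.049·27.7) = 1.553
  sum: 0.5222 + 1.553 → r_corr = 2.075 μm/a
zinc: T>10 °C ⇒ hinge -0.071·(27.7−10) = -1.2567
  SO₂ term: 0.0129·11.6^0.44·exp(0.046·91-1.2567) = 0.7098
  Cl⁻ term: 0.0175·4.2^0.57·exp(0.008·91+0.085·27.7) = 0.865
  r_corr = 0.7098 + 0.865 = 1.575 μm/a
Ordering by μm/a: carbon steel (30.2) > copper (2.08) > zinc (1.57)

["carbon steel", "copper", "zinc"]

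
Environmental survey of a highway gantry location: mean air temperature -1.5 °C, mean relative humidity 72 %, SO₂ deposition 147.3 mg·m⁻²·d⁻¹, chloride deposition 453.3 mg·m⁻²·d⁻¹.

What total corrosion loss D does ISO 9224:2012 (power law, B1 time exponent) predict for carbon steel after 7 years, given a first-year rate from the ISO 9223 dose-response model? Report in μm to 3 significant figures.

carbon steel: f(T) = +0.150·(T−10) [T≤10 °C] = -1.7250
  SO₂ term: 1.77·147.3^0.52·exp(0.02·72-1.7250) = 17.85
  Sd branch = 0.102·Sd^0.62·e^(0.033·RH+0.04·T) = 45.85 μm/a
  r_corr = 17.85 + 45.85 = 63.71 μm/a
Long-term exponent b (ISO 9224 Table 2, B1) = 0.523
  D(7) = 63.71 × 7^0.523 = 63.71 × 2.767 = 176.3 μm

D(7) = 176 μm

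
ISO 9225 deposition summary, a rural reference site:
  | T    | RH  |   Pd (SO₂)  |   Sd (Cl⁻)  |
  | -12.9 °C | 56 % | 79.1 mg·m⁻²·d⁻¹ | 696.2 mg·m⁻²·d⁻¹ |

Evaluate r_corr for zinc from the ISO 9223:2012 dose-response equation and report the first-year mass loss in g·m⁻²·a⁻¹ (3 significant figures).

r_corr = 6.20 g·m⁻²·a⁻¹

zinc: f(T) = +0.038·(T−10) [T≤10 °C] = -0.8702
  SO₂ term: 0.0129·79.1^0.44·exp(0.046·56-0.8702) = 0.486
  Cl⁻ term: 0.0175·696.2^0.57·exp(0.008·56+0.085·-12.9) = 0.3817
  r_corr = 0.486 + 0.3817 = 0.8677 μm/a
Convert to mass loss: 0.8677 μm/a × 7.14 g/cm³ = 6.195 g·m⁻²·a⁻¹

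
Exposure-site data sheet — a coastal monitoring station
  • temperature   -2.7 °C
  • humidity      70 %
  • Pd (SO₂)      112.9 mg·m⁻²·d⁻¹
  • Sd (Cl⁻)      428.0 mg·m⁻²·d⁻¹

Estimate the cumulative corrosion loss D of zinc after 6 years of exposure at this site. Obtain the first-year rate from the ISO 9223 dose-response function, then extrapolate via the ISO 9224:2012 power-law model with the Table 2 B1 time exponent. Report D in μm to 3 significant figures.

zinc: T≤10 °C ⇒ hinge +0.038·(-2.7−10) = -0.4826
  Pd branch = 0.0129·Pd^0.44·e^(0.046·RH+f) = 1.594 μm/a
  Cl⁻ term: 0.0175·428.0^0.57·exp(0.008·70+0.085·-2.7) = 0.77
  sum: 1.594 + 0.77 → r_corr = 2.364 μm/a
Long-term exponent b (ISO 9224 Table 2, B1) = 0.813
  D(6) = 2.364 × 6^0.813 = 2.364 × 4.292 = 10.15 μm

D(6) = 10.1 μm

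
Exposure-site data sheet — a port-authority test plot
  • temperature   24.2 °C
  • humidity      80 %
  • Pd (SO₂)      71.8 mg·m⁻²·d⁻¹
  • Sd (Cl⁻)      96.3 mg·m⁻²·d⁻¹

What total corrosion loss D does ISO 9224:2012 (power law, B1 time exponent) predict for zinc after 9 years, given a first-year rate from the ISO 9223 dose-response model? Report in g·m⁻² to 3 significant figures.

D(9) = 202 g·m⁻²

zinc: temperature factor f = -0.071·(14.2) = -1.0082
  Pd branch = 0.0129·Pd^0.44·e^(0.046·RH+f) = 1.224 μm/a
  Sd branch = 0.0175·Sd^0.57·e^(0.008·RH+0.085·T) = 3.507 μm/a
  r_corr = 1.224 + 3.507 = 4.731 μm/a
ISO 9224: D(t) = r_corr · t^b with b = 0.813 (zinc, B1)
  D(9) = 4.731 × 9^0.813 = 4.731 × 5.968 = 28.23 μm
  Mass loss = 28.23 μm × 7.14 g/cm³ = 201.6 g·m⁻²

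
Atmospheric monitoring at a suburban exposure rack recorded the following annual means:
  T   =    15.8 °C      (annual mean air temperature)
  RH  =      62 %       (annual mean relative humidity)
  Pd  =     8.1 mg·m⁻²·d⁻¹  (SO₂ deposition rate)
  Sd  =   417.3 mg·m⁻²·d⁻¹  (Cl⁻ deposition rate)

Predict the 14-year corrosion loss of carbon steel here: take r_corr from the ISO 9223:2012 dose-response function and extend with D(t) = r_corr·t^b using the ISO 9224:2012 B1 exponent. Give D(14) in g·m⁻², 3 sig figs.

D(14) = 2.37e+03 g·m⁻²

carbon steel: T>10 °C ⇒ hinge -0.054·(15.8−10) = -0.3132
  Pd branch = 1.77·Pd^0.52·e^(0.02·RH+f) = 13.27 μm/a
  Cl⁻ term: 0.102·417.3^0.62·exp(0.033·62+0.04·15.8) = 62.56
  sum: 13.27 + 62.56 → r_corr = 75.83 μm/a
ISO 9224: D(t) = r_corr · t^b with b = 0.523 (carbon steel, B1)
  D(14) = 75.83 × 14^0.523 = 75.83 × 3.976 = 301.5 μm
  Mass loss = 301.5 μm × 7.85 g/cm³ = 2367 g·m⁻²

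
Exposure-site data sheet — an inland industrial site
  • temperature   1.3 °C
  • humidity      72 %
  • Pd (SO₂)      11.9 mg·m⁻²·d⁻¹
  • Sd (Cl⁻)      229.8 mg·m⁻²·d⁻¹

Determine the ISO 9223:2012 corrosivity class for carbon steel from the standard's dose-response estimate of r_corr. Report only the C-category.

carbon steel: temperature factor f = +0.150·(-8.7) = -1.3050
  sulphur-dioxide contribution → 7.343 μm/a
  chloride contribution → 33.66 μm/a
  ⇒ r_corr(carbon steel) = 41 μm/a
41 μm/a falls in (25, 50] for carbon steel → category C3

C3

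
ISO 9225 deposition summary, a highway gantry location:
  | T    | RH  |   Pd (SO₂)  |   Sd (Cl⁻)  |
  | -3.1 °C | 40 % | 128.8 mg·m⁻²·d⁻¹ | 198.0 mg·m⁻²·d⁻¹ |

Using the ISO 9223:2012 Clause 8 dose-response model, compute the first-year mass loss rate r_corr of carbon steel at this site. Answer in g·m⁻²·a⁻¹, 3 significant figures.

carbon steel: temperature factor f = +0.150·(-13.1) = -1.9650
  Pd branch = 1.77·Pd^0.52·e^(0.02·RH+f) = 6.905 μm/a
  Sd branch = 0.102·Sd^0.62·e^(0.033·RH+0.04·T) = 8.953 μm/a
  r_corr = 6.905 + 8.953 = 15.86 μm/a
Convert to mass loss: 15.86 μm/a × 7.85 g/cm³ = 124.5 g·m⁻²·a⁻¹

r_corr = 124 g·m⁻²·a⁻¹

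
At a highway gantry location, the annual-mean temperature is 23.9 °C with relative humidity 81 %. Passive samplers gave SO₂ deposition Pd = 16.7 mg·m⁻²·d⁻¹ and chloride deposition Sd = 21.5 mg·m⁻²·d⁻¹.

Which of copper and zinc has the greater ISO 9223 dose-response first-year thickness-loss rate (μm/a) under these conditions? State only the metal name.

copper: T>10 °C ⇒ hinge -0.080·(23.9−10) = -1.1120
  SO₂ term: 0.0053·16.7^0.26·exp(0.059·81-1.1120) = 0.4313
  Sd branch = 0.01025·Sd^0.27·e^(0.036·RH+0.049·T) = 1.398 μm/a
  r_corr = 0.4313 + 1.398 = 1.829 μm/a
zinc: temperature factor f = -0.071·(13.9) = -0.9869
  SO₂ term: 0.0129·16.7^0.44·exp(0.046·81-0.9869) = 0.6889
  Cl⁻ term: 0.0175·21.5^0.57·exp(0.008·81+0.085·23.9) = 1.466
  sum: 0.6889 + 1.466 → r_corr = 2.155 μm/a
Ordering by μm/a: zinc (2.16) > copper (1.83)

zinc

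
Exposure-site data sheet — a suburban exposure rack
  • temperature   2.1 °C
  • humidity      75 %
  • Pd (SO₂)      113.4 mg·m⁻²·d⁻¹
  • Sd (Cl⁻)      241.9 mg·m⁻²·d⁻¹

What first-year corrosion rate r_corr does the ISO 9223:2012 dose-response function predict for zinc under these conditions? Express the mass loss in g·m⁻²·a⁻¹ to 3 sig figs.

r_corr = 23.4 g·m⁻²·a⁻¹

zinc: T≤10 °C ⇒ hinge +0.038·(2.1−10) = -0.3002
  sulphur-dioxide contribution → 2.413 μm/a
  chloride contribution → 0.8706 μm/a
  total first-year rate 3.284 μm/a
Convert to mass loss: 3.284 μm/a × 7.14 g/cm³ = 23.44 g·m⁻²·a⁻¹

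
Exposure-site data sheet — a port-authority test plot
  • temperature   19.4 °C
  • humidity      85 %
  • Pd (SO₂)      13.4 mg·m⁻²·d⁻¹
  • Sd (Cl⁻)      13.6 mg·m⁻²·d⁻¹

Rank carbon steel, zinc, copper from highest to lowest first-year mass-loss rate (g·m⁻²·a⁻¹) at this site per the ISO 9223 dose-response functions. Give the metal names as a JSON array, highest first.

["carbon steel", "copper", "zinc"]

carbon steel: f(T) = -0.054·(T−10) [T>10 °C] = -0.5076
  SO₂ term: 1.77·13.4^0.52·exp(0.02·85-0.5076) = 22.49
  Cl⁻ term: 0.102·13.6^0.62·exp(0.033·85+0.04·19.4) = 18.48
  r_corr = 22.49 + 18.48 = 40.96 μm/a
  mass loss = 40.96 μm/a × 7.85 g/cm³ = 321.6 g·m⁻²·a⁻¹
zinc: temperature factor f = -0.071·(9.4) = -0.6674
  SO₂ term: 0.0129·13.4^0.44·exp(0.046·85-0.6674) = 1.035
  Cl⁻ term: 0.0175·13.6^0.57·exp(0.008·85+0.085·19.4) = 0.7955
  sum: 1.035 + 0.7955 → r_corr = 1.83 μm/a
  mass loss = 1.83 μm/a × 7.14 g/cm³ = 13.07 g·m⁻²·a⁻¹
copper: f(T) = -0.080·(T−10) [T>10 °C] = -0.7520
  SO₂ term: 0.0053·13.4^0.26·exp(0.059·85-0.7520) = 0.7391
  Sd branch = 0.01025·Sd^0.27·e^(0.036·RH+0.049·T) = 1.144 μm/a
  sum: 0.7391 + 1.144 → r_corr = 1.883 μm/a
  mass loss = 1.883 μm/a × 8.96 g/cm³ = 16.88 g·m⁻²·a⁻¹
Ordering by g·m⁻²·a⁻¹: carbon steel (322) > copper (16.9) > zinc (13.1)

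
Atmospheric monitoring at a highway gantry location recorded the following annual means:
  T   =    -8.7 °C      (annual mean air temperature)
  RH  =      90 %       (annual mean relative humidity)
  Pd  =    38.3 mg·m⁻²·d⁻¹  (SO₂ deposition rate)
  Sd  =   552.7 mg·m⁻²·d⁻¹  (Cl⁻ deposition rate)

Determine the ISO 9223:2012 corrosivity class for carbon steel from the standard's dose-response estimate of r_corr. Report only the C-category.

C4

carbon steel: f(T) = +0.150·(T−10) [T≤10 °C] = -2.8050
  SO₂ term: 1.77·38.3^0.52·exp(0.02·90-2.8050) = 4.313
  Sd branch = 0.102·Sd^0.62·e^(0.033·RH+0.04·T) = 70.41 μm/a
  sum: 4.313 + 70.41 → r_corr = 74.73 μm/a
74.7 μm/a falls in (50, 80] for carbon steel → category C4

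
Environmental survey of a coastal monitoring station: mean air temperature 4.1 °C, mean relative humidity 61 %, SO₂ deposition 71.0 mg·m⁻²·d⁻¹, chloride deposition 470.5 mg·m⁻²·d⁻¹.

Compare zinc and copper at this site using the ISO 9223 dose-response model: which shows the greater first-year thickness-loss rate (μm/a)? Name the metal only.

zinc

zinc: f(T) = +0.038·(T−10) [T≤10 °C] = -0.2242
  SO₂ term: 0.0129·71.0^0.44·exp(0.046·61-0.2242) = 1.113
  Cl⁻ term: 0.0175·470.5^0.57·exp(0.008·61+0.085·4.1) = 1.348
  sum: 1.113 + 1.348 → r_corr = 2.461 μm/a
copper: T≤10 °C ⇒ hinge +0.126·(4.1−10) = -0.7434
  SO₂ term: 0.0053·71.0^0.26·exp(0.059·61-0.7434) = 0.2791
  Cl⁻ term: 0.01025·470.5^0.27·exp(0.036·61+0.049·4.1) = 0.5933
  r_corr = 0.2791 + 0.5933 = 0.8724 μm/a
Ordering by μm/a: zinc (2.46) > copper (0.872)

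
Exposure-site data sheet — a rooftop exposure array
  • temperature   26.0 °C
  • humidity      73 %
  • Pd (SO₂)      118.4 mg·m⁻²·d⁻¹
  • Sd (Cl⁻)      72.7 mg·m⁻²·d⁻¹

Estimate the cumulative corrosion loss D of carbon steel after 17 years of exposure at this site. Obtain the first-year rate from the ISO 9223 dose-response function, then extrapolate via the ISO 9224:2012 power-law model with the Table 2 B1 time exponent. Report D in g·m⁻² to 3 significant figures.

D(17) = 2.91e+03 g·m⁻²

carbon steel: f(T) = -0.054·(T−10) [T>10 °C] = -0.8640
  Pd branch = 1.77·Pd^0.52·e^(0.02·RH+f) = 38.46 μm/a
  Sd branch = 0.102·Sd^0.62·e^(0.033·RH+0.04·T) = 45.78 μm/a
  sum: 38.46 + 45.78 → r_corr = 84.23 μm/a
Long-term exponent b (ISO 9224 Table 2, B1) = 0.523
  D(17) = 84.23 × 17^0.523 = 84.23 × 4.401 = 370.7 μm
  Mass loss = 370.7 μm × 7.85 g/cm³ = 2910 g·m⁻²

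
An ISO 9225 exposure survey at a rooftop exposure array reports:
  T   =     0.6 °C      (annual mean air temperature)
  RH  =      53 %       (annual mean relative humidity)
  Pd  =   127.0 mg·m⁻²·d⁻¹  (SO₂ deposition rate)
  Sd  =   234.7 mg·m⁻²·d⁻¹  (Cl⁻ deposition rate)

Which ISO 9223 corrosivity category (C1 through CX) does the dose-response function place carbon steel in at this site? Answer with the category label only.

C3

carbon steel: f(T) = +0.150·(T−10) [T≤10 °C] = -1.4100
  Pd branch = 1.77·Pd^0.52·e^(0.02·RH+f) = 15.49 μm/a
  Sd branch = 0.102·Sd^0.62·e^(0.033·RH+0.04·T) = 17.71 μm/a
  r_corr = 15.49 + 17.71 = 33.2 μm/a
Category bounds: 25…50 μm/a bracket r_corr ⇒ C3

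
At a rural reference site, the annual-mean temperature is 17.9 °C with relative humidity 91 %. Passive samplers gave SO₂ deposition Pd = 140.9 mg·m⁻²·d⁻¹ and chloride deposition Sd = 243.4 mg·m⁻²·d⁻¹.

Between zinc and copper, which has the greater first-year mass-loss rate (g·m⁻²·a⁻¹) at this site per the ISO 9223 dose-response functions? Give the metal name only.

zinc: f(T) = -0.071·(T−10) [T>10 °C] = -0.5609
  sulphur-dioxide contribution → 4.27 μm/a
  chloride contribution → 3.804 μm/a
  ⇒ r_corr(zinc) = 8.074 μm/a
  mass loss = 8.074 μm/a × 7.14 g/cm³ = 57.65 g·m⁻²·a⁻¹
copper: f(T) = -0.080·(T−10) [T>10 °C] = -0.6320
  sulphur-dioxide contribution → 2.189 μm/a
  chloride contribution → 2.875 μm/a
  ⇒ r_corr(copper) = 5.064 μm/a
  mass loss = 5.064 μm/a × 8.96 g/cm³ = 45.38 g·m⁻²·a⁻¹
Ordering by g·m⁻²·a⁻¹: zinc (57.6) > copper (45.4)

zinc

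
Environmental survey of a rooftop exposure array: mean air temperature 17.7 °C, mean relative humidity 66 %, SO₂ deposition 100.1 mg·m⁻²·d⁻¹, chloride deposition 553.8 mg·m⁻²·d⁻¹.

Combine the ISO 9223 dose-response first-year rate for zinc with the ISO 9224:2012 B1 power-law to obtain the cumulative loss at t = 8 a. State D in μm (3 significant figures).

D(8) = 32.9 μm

zinc: f(T) = -0.071·(T−10) [T>10 °C] = -0.5467
  Pd branch = 0.0129·Pd^0.44·e^(0.046·RH+f) = 1.18 μm/a
  Sd branch = 0.0175·Sd^0.57·e^(0.008·RH+0.085·T) = 4.892 μm/a
  r_corr = 1.18 + 4.892 = 6.072 μm/a
Long-term exponent b (ISO 9224 Table 2, B1) = 0.813
  D(8) = 6.072 × 8^0.813 = 6.072 × 5.423 = 32.92 μm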